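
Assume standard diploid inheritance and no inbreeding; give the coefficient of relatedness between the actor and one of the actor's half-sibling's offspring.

Each parent–offspring link contributes a factor of 1/2, and independent paths through distinct common ancestors add.
Half-aunt/uncle↔niece/nephew: one path of length 3: r = (1/2)^3 = 1/8.

0.125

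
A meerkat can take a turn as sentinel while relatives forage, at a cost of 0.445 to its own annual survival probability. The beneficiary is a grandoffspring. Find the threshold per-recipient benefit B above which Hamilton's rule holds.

r to a grandoffspring = 0.25 (two parent–offspring links: r = (1/2)^2 = 1/4).
Hamilton's rule with n recipients of equal r: n·r·B > C, so B > C/(n·r) = 0.445/(1·0.25) = 1.78.

1.78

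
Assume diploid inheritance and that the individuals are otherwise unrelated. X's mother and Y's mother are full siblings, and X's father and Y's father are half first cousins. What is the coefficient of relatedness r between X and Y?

Independent pedigree routes through distinct common ancestors add.
X and Y are related in two ways: first cousins through their mothers (r = 1/8) and half second cousins through their fathers (r = 1/64).
r = 1/8 + 1/64 = 0.140625.

0.140625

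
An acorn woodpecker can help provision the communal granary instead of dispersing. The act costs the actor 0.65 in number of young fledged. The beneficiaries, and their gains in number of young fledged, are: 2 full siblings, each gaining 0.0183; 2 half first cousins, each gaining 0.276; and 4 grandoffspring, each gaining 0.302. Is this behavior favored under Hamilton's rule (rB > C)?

No

Hamilton's rule: the trait is favored when the sum of r·B over every recipient exceeds the actor's cost C.
r to a full sibling = 1/2 (full sibs share both parents — two paths of length 2: r = 2·(1/2)^2 = 1/2).
r to a half first cousin = 1/16 (half first cousins share one grandparent — one path of length 4: r = (1/2)^4 = 1/16).
r to a grandoffspring = 1/4 (two parent–offspring links: r = (1/2)^2 = 1/4).
Summing one r·B term per recipient: 2·0.5·0.0183 + 2·0.0625·0.276 + 4·0.25·0.302 = 0.3548.
0.3548 < 0.65: the indirect benefit is less than the cost.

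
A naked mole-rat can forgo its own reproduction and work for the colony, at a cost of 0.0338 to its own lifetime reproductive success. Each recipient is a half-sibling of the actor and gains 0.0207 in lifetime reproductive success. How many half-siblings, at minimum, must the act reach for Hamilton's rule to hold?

r to a half-sibling = 1/4 (half-sibs share one parent — one path of length 2: r = (1/2)^2 = 1/4).
Hamilton's rule: n·r·B > C  ⇒  n > C/(r·B) = 0.0338/(0.25·0.0207) = 6.531.
The smallest integer exceeding 6.531 is 7.

7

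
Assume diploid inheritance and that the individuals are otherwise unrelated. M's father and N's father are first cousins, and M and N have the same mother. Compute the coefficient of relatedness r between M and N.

0.28125

Independent pedigree routes through distinct common ancestors add.
M and N are related in two ways: second cousins through their fathers (r = 1/32) and half-sibs through their shared mother (r = 1/4).
r = 1/32 + 1/4 = 0.28125.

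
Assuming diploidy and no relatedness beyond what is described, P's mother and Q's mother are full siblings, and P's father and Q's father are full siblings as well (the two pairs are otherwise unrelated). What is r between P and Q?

Independent pedigree routes through distinct common ancestors add.
P and Q are related in two ways: first cousins through their mothers (r = 1/8) and first cousins through their fathers (r = 1/8) — i.e. double first cousins.
r = 1/8 + 1/8 = 0.25.

0.25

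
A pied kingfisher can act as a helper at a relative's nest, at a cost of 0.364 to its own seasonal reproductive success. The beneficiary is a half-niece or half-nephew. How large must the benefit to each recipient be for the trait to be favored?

2.912

r to a half-niece or half-nephew = 0.125 (half-aunt/uncle↔niece/nephew: one path of length 3: r = (1/2)^3 = 1/8).
Hamilton's rule with n recipients of equal r: n·r·B > C, so B > C/(n·r) = 0.364/(1·0.125) = 2.912.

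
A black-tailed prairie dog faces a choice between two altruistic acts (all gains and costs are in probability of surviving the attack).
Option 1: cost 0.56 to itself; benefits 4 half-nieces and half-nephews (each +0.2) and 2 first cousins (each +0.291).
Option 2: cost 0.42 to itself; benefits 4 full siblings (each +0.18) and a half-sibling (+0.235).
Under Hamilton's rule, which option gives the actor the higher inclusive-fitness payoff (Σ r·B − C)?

Option 1: r to a half-niece or half-nephew = 0.125.
Option 1: r to a first cousin = 0.125.
Option 1: Σ r·B − C = (4·0.125·0.2 + 2·0.125·0.291) − 0.56 = -0.38725.
Option 2: r to a full sibling = 0.5.
Option 2: r to a half-sibling = 0.25.
Option 2: Σ r·B − C = (4·0.5·0.18 + 1·0.25·0.235) − 0.42 = -0.00125.
Option 2 has the higher net inclusive-fitness payoff.

Option 2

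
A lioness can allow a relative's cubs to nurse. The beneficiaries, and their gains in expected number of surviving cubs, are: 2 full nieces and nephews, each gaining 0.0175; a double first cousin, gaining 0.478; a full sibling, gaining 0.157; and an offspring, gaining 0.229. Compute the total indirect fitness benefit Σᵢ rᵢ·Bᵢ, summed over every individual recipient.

0.32125

r to a full niece or nephew = 0.25 (full aunt/uncle↔niece/nephew: two paths of length 3 through the shared grandparent pair: r = 2·(1/2)^3 = 1/4).
r to a double first cousin = 1/4 (double first cousins share both grandparent pairs — four paths of length 4: r = 4·(1/2)^4 = 1/4).
r to a full sibling = 1/2 (full sibs share both parents — two paths of length 2: r = 2·(1/2)^2 = 1/2).
r to an offspring = 0.5 (one parent–offspring link: r = (1/2)^1 = 1/2).
Summing one r·B term per recipient: 2·0.25·0.0175 + 1·0.25·0.478 + 1·0.5·0.157 + 1·0.5·0.229 = 0.32125.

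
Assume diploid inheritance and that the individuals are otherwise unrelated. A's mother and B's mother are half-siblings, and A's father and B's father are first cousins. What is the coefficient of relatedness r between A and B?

With two independent routes of shared ancestry, r is the sum of the two contributions.
A and B are related in two ways: half first cousins through their mothers (r = 1/16) and second cousins through their fathers (r = 1/32).
r = 1/16 + 1/32 = 3/32 = 0.09375.

0.09375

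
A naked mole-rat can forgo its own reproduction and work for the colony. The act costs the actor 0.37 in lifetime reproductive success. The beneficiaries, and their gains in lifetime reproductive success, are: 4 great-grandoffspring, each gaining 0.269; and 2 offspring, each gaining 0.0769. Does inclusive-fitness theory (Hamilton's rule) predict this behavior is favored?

No

Hamilton's rule: the trait is favored when the sum of r·B over every recipient exceeds the actor's cost C.
r to a great-grandoffspring = 0.125 (three parent–offspring links: r = (1/2)^3 = 1/8).
r to an offspring = 1/2 (one parent–offspring link: r = (1/2)^1 = 1/2).
Summing one r·B term per recipient: 4·0.125·0.269 + 2·0.5·0.0769 = 0.2114.
0.2114 < 0.37: the indirect benefit is less than the cost.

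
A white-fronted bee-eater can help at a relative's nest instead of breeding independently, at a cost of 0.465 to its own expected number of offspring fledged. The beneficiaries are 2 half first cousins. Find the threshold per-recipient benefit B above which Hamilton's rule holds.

3.72

r to a half first cousin = 1/16 (half first cousins share one grandparent — one path of length 4: r = (1/2)^4 = 1/16).
Hamilton's rule with n recipients of equal r: n·r·B > C, so B > C/(n·r) = 0.465/(2·0.0625) = 3.72.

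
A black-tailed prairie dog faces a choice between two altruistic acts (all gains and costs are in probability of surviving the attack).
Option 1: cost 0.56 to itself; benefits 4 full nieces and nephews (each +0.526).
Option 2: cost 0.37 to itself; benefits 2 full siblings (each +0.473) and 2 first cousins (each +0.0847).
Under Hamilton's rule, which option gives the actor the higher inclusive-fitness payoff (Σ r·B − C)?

Option 1: r to a full niece or nephew = 0.25.
Option 1: Σ r·B − C = (4·0.25·0.526) − 0.56 = -0.034.
Option 2: r to a full sibling = 0.5.
Option 2: r to a first cousin = 0.125.
Option 2: Σ r·B − C = (2·0.5·0.473 + 2·0.125·0.0847) − 0.37 = 0.124175.
Option 2 has the higher net inclusive-fitness payoff.

Option 2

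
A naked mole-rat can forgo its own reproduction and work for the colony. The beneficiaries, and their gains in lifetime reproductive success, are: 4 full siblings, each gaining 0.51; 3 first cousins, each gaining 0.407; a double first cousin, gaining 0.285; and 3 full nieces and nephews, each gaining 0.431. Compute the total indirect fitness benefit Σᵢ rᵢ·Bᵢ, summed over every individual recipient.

r to a full sibling = 1/2 (full sibs share both parents — two paths of length 2: r = 2·(1/2)^2 = 1/2).
r to a first cousin = 0.125 (first cousins share one grandparent pair — two paths of length 4: r = 2·(1/2)^4 = 1/8).
r to a double first cousin = 1/4 (double first cousins share both grandparent pairs — four paths of length 4: r = 4·(1/2)^4 = 1/4).
r to a full niece or nephew = 1/4 (full aunt/uncle↔niece/nephew: two paths of length 3 through the shared grandparent pair: r = 2·(1/2)^3 = 1/4).
Summing one r·B term per recipient: 4·0.5·0.51 + 3·0.125·0.407 + 1·0.25·0.285 + 3·0.25·0.431 = 1.567125.

1.567125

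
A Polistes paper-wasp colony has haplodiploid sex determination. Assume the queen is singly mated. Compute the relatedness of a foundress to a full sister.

0.75

Haplodiploid full sisters inherit their father's entire haploid genome identically (contributing 1/2) and on average half of their mother's contribution (1/2 · 1/2 = 1/4); r = 1/2 + 1/4 = 3/4.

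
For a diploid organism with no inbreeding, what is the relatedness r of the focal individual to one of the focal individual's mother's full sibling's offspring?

Each parent–offspring link contributes a factor of 1/2, and independent paths through distinct common ancestors add.
First cousins share one grandparent pair — two paths of length 4: r = 2·(1/2)^4 = 1/8.

0.125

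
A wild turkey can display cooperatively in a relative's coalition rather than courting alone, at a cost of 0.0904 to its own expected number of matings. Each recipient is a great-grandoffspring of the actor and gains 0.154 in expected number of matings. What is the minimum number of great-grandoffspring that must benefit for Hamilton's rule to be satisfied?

5

r to a great-grandoffspring = 1/8 (three parent–offspring links: r = (1/2)^3 = 1/8).
Hamilton's rule: n·r·B > C  ⇒  n > C/(r·B) = 0.0904/(0.125·0.154) = 4.696.
The smallest integer exceeding 4.696 is 5.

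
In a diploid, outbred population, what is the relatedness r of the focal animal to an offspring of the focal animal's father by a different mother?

0.25

Each parent–offspring link contributes a factor of 1/2, and independent paths through distinct common ancestors add.
Half-sibs share one parent — one path of length 2: r = (1/2)^2 = 1/4.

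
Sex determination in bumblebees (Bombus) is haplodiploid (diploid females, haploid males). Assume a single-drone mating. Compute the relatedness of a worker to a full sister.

Haplodiploid full sisters inherit their father's entire haploid genome identically (contributing 1/2) and on average half of their mother's contribution (1/2 · 1/2 = 1/4); r = 1/2 + 1/4 = 3/4.

0.75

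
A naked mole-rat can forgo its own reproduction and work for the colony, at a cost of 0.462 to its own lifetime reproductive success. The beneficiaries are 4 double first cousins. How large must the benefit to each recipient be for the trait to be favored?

0.462

r to a double first cousin = 1/4 (double first cousins share both grandparent pairs — four paths of length 4: r = 4·(1/2)^4 = 1/4).
Hamilton's rule with n recipients of equal r: n·r·B > C, so B > C/(n·r) = 0.462/(4·0.25) = 0.462.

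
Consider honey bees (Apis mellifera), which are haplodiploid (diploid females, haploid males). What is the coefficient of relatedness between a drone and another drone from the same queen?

0.5

Haploid brothers each carry a random half of the queen's diploid genome, so on average they share half: r = 1/2.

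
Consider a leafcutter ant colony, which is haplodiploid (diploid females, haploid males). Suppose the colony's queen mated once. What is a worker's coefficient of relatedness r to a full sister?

0.75

Haplodiploid full sisters inherit their father's entire haploid genome identically (contributing 1/2) and on average half of their mother's contribution (1/2 · 1/2 = 1/4); r = 1/2 + 1/4 = 3/4.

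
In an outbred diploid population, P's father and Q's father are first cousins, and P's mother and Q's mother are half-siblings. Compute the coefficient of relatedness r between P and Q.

0.09375

Independent pedigree routes through distinct common ancestors add.
P and Q are related in two ways: second cousins through their fathers (r = 1/32) and half first cousins through their mothers (r = 1/16).
r = 1/32 + 1/16 = 3/32 = 0.09375.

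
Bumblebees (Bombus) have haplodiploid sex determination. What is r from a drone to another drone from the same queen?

Haploid brothers each carry a random half of the queen's diploid genome, so on average they share half: r = 1/2.

0.5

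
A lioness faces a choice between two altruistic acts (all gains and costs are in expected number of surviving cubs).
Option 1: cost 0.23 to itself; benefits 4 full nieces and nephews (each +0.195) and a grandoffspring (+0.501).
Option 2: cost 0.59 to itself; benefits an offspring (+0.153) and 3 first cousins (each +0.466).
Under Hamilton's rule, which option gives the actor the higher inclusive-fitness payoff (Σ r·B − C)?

Option 1: r to a full niece or nephew = 0.25.
Option 1: r to a grandoffspring = 0.25.
Option 1: Σ r·B − C = (4·0.25·0.195 + 1·0.25·0.501) − 0.23 = 0.09025.
Option 2: r to an offspring = 0.5.
Option 2: r to a first cousin = 0.125.
Option 2: Σ r·B − C = (1·0.5·0.153 + 3·0.125·0.466) − 0.59 = -0.33875.
Option 1 has the higher net inclusive-fitness payoff.

Option 1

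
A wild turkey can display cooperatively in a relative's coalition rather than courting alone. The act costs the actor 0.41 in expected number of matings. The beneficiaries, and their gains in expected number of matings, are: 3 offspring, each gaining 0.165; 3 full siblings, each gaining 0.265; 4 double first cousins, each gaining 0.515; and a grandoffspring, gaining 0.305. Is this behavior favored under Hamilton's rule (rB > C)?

Yes

Hamilton's rule: the trait is favored when the sum of r·B over every recipient exceeds the actor's cost C.
r to an offspring = 0.5 (one parent–offspring link: r = (1/2)^1 = 1/2).
r to a full sibling = 1/2 (full sibs share both parents — two paths of length 2: r = 2·(1/2)^2 = 1/2).
r to a double first cousin = 0.25 (double first cousins share both grandparent pairs — four paths of length 4: r = 4·(1/2)^4 = 1/4).
r to a grandoffspring = 1/4 (two parent–offspring links: r = (1/2)^2 = 1/4).
Summing one r·B term per recipient: 3·0.5·0.165 + 3·0.5·0.265 + 4·0.25·0.515 + 1·0.25·0.305 = 1.23625.
1.23625 > 0.41: the indirect benefit exceeds the cost.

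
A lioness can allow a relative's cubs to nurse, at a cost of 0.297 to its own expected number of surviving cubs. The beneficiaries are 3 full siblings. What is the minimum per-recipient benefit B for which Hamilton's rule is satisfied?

r to a full sibling = 1/2 (full sibs share both parents — two paths of length 2: r = 2·(1/2)^2 = 1/2).
Hamilton's rule with n recipients of equal r: n·r·B > C, so B > C/(n·r) = 0.297/(3·0.5) = 0.198.

0.198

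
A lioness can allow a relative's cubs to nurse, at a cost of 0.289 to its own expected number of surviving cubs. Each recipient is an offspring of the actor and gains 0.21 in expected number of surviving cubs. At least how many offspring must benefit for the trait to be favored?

3

r to an offspring = 1/2 (one parent–offspring link: r = (1/2)^1 = 1/2).
Hamilton's rule: n·r·B > C  ⇒  n > C/(r·B) = 0.289/(0.5·0.21) = 2.752.
The smallest integer exceeding 2.752 is 3.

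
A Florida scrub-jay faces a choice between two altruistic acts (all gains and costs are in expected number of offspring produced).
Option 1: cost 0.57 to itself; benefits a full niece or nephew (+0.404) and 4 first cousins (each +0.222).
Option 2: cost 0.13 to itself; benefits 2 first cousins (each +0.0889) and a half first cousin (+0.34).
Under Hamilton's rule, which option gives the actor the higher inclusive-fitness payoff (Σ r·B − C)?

Option 2

Option 1: r to a full niece or nephew = 0.25.
Option 1: r to a first cousin = 0.125.
Option 1: Σ r·B − C = (1·0.25·0.404 + 4·0.125·0.222) − 0.57 = -0.358.
Option 2: r to a first cousin = 0.125.
Option 2: r to a half first cousin = 0.0625.
Option 2: Σ r·B − C = (2·0.125·0.0889 + 1·0.0625·0.34) − 0.13 = -0.086525.
Option 2 has the higher net inclusive-fitness payoff.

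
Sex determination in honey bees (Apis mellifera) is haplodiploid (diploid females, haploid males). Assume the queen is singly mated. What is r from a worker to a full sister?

0.75

Haplodiploid full sisters inherit their father's entire haploid genome identically (contributing 1/2) and on average half of their mother's contribution (1/2 · 1/2 = 1/4); r = 1/2 + 1/4 = 3/4.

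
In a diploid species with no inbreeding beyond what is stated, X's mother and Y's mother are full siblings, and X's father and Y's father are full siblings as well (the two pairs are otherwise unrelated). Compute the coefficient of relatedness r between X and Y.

0.25

Wright's path rule: contributions from independent ancestry routes add.
X and Y are related in two ways: first cousins through their mothers (r = 1/8) and first cousins through their fathers (r = 1/8) — i.e. double first cousins.
r = 1/8 + 1/8 = 1/4 = 0.25.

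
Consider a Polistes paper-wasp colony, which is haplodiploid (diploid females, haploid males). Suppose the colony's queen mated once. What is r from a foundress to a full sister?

Haplodiploid full sisters inherit their father's entire haploid genome identically (contributing 1/2) and on average half of their mother's contribution (1/2 · 1/2 = 1/4); r = 1/2 + 1/4 = 3/4.

0.75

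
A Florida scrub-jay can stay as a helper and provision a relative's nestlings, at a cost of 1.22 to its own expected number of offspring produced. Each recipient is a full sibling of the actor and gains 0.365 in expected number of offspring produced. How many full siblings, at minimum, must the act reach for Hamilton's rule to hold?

7

r to a full sibling = 1/2 (full sibs share both parents — two paths of length 2: r = 2·(1/2)^2 = 1/2).
Hamilton's rule: n·r·B > C  ⇒  n > C/(r·B) = 1.22/(0.5·0.365) = 6.685.
The smallest integer exceeding 6.685 is 7.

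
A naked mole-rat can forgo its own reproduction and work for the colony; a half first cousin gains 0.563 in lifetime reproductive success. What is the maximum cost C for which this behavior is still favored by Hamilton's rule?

r to a half first cousin = 1/16 (half first cousins share one grandparent — one path of length 4: r = (1/2)^4 = 1/16).
Hamilton's rule: n·r·B > C, so the trait is favored while C < n·r·B = 1·0.0625·0.563 = 0.0351875.

0.0351875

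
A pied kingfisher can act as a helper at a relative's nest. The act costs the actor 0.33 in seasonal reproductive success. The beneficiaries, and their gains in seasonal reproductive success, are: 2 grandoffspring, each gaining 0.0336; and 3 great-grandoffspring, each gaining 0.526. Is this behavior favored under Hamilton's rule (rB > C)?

No

Hamilton's rule: the trait is favored when the sum of r·B over every recipient exceeds the actor's cost C.
r to a grandoffspring = 0.25 (two parent–offspring links: r = (1/2)^2 = 1/4).
r to a great-grandoffspring = 1/8 (three parent–offspring links: r = (1/2)^3 = 1/8).
Summing one r·B term per recipient: 2·0.25·0.0336 + 3·0.125·0.526 = 0.21405.
0.21405 < 0.33: the indirect benefit is less than the cost.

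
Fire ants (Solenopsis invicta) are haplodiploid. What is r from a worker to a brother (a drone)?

0.25

Her haploid brother carries none of their father's genes and a random half of their mother's genome; that half matches the maternal half of her own genome with probability 1/2: r = 1/2 · 1/2 = 1/4.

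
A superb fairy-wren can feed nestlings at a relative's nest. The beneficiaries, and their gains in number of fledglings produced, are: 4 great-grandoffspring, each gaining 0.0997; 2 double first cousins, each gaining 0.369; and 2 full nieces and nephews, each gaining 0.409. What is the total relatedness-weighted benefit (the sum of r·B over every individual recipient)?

0.43885

r to a great-grandoffspring = 1/8 (three parent–offspring links: r = (1/2)^3 = 1/8).
r to a double first cousin = 1/4 (double first cousins share both grandparent pairs — four paths of length 4: r = 4·(1/2)^4 = 1/4).
r to a full niece or nephew = 1/4 (full aunt/uncle↔niece/nephew: two paths of length 3 through the shared grandparent pair: r = 2·(1/2)^3 = 1/4).
Summing one r·B term per recipient: 4·0.125·0.0997 + 2·0.25·0.369 + 2·0.25·0.409 = 0.43885.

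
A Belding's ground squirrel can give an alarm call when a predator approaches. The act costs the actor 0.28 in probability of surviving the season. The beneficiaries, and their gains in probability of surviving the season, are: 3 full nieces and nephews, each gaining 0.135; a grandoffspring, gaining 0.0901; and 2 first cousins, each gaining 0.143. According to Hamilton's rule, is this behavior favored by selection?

No

Hamilton's rule: the trait is favored when the sum of r·B over every recipient exceeds the actor's cost C.
r to a full niece or nephew = 1/4 (full aunt/uncle↔niece/nephew: two paths of length 3 through the shared grandparent pair: r = 2·(1/2)^3 = 1/4).
r to a grandoffspring = 1/4 (two parent–offspring links: r = (1/2)^2 = 1/4).
r to a first cousin = 0.125 (first cousins share one grandparent pair — two paths of length 4: r = 2·(1/2)^4 = 1/8).
Summing one r·B term per recipient: 3·0.25·0.135 + 1·0.25·0.0901 + 2·0.125·0.143 = 0.159525.
0.159525 < 0.28: the indirect benefit is less than the cost.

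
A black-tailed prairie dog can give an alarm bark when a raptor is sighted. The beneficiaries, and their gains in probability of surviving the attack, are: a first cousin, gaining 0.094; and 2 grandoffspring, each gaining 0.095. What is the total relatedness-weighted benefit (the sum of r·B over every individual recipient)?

r to a first cousin = 0.125 (first cousins share one grandparent pair — two paths of length 4: r = 2·(1/2)^4 = 1/8).
r to a grandoffspring = 0.25 (two parent–offspring links: r = (1/2)^2 = 1/4).
Summing one r·B term per recipient: 1·0.125·0.094 + 2·0.25·0.095 = 0.05925.

0.05925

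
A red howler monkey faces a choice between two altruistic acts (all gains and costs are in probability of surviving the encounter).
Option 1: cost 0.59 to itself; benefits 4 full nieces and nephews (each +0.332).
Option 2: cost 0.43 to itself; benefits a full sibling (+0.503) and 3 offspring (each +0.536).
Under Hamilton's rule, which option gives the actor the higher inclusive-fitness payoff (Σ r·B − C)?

Option 2

Option 1: r to a full niece or nephew = 0.25.
Option 1: Σ r·B − C = (4·0.25·0.332) − 0.59 = -0.258.
Option 2: r to a full sibling = 0.5.
Option 2: r to an offspring = 0.5.
Option 2: Σ r·B − C = (1·0.5·0.503 + 3·0.5·0.536) − 0.43 = 0.6255.
Option 2 has the higher net inclusive-fitness payoff.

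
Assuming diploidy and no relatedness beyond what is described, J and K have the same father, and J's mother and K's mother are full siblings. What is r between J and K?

0.375

Wright's path rule: contributions from independent ancestry routes add.
J and K are related in two ways: half-sibs through their shared father (r = 1/4) and first cousins through their mothers (r = 1/8).
r = 1/4 + 1/8 = 3/8 = 0.375.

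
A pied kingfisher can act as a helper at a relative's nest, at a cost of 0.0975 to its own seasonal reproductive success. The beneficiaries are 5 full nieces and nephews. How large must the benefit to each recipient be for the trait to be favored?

r to a full niece or nephew = 0.25 (full aunt/uncle↔niece/nephew: two paths of length 3 through the shared grandparent pair: r = 2·(1/2)^3 = 1/4).
Hamilton's rule with n recipients of equal r: n·r·B > C, so B > C/(n·r) = 0.0975/(5·0.25) = 0.078.

0.078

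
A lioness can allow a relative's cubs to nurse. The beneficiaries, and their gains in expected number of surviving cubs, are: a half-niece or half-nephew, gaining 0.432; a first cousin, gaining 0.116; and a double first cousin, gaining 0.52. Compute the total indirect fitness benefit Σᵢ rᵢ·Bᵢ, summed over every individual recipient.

0.1985

r to a half-niece or half-nephew = 1/8 (half-aunt/uncle↔niece/nephew: one path of length 3: r = (1/2)^3 = 1/8).
r to a first cousin = 0.125 (first cousins share one grandparent pair — two paths of length 4: r = 2·(1/2)^4 = 1/8).
r to a double first cousin = 0.25 (double first cousins share both grandparent pairs — four paths of length 4: r = 4·(1/2)^4 = 1/4).
Summing one r·B term per recipient: 1·0.125·0.432 + 1·0.125·0.116 + 1·0.25·0.52 = 0.1985.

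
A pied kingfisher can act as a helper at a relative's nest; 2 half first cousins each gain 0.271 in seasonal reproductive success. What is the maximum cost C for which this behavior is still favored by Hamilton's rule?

r to a half first cousin = 0.0625 (half first cousins share one grandparent — one path of length 4: r = (1/2)^4 = 1/16).
Hamilton's rule: n·r·B > C, so the trait is favored while C < n·r·B = 2·0.0625·0.271 = 0.033875.

0.033875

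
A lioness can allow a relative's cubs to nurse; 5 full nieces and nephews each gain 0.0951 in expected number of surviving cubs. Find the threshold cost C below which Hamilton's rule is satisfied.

r to a full niece or nephew = 1/4 (full aunt/uncle↔niece/nephew: two paths of length 3 through the shared grandparent pair: r = 2·(1/2)^3 = 1/4).
Hamilton's rule: n·r·B > C, so the trait is favored while C < n·r·B = 5·0.25·0.0951 = 0.118875.

0.118875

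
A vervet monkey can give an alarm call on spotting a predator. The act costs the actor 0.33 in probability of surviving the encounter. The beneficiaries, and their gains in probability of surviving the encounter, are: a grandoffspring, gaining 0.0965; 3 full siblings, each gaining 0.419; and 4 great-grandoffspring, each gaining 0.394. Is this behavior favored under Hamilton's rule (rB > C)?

Hamilton's rule: the trait is favored when the sum of r·B over every recipient exceeds the actor's cost C.
r to a grandoffspring = 0.25 (two parent–offspring links: r = (1/2)^2 = 1/4).
r to a full sibling = 1/2 (full sibs share both parents — two paths of length 2: r = 2·(1/2)^2 = 1/2).
r to a great-grandoffspring = 0.125 (three parent–offspring links: r = (1/2)^3 = 1/8).
Summing one r·B term per recipient: 1·0.25·0.0965 + 3·0.5·0.419 + 4·0.125·0.394 = 0.849625.
0.849625 > 0.33: the indirect benefit exceeds the cost.

Yes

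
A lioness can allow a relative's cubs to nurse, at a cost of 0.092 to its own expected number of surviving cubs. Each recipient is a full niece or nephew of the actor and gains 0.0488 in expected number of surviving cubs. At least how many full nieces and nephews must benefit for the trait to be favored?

r to a full niece or nephew = 0.25 (full aunt/uncle↔niece/nephew: two paths of length 3 through the shared grandparent pair: r = 2·(1/2)^3 = 1/4).
Hamilton's rule: n·r·B > C  ⇒  n > C/(r·B) = 0.092/(0.25·0.0488) = 7.541.
The smallest integer exceeding 7.541 is 8.

8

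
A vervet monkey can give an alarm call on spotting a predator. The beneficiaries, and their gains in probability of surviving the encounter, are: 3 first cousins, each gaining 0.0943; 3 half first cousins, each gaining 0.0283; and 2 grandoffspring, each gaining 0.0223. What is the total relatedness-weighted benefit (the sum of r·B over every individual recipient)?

0.05181875

r to a first cousin = 1/8 (first cousins share one grandparent pair — two paths of length 4: r = 2·(1/2)^4 = 1/8).
r to a half first cousin = 1/16 (half first cousins share one grandparent — one path of length 4: r = (1/2)^4 = 1/16).
r to a grandoffspring = 1/4 (two parent–offspring links: r = (1/2)^2 = 1/4).
Summing one r·B term per recipient: 3·0.125·0.0943 + 3·0.0625·0.0283 + 2·0.25·0.0223 = 0.05181875.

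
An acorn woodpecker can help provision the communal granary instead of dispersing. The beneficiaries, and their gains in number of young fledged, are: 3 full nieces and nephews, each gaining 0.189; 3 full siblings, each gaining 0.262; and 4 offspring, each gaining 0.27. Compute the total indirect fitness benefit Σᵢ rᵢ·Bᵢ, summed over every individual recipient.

r to a full niece or nephew = 0.25 (full aunt/uncle↔niece/nephew: two paths of length 3 through the shared grandparent pair: r = 2·(1/2)^3 = 1/4).
r to a full sibling = 0.5 (full sibs share both parents — two paths of length 2: r = 2·(1/2)^2 = 1/2).
r to an offspring = 1/2 (one parent–offspring link: r = (1/2)^1 = 1/2).
Summing one r·B term per recipient: 3·0.25·0.189 + 3·0.5·0.262 + 4·0.5·0.27 = 1.07475.

1.07475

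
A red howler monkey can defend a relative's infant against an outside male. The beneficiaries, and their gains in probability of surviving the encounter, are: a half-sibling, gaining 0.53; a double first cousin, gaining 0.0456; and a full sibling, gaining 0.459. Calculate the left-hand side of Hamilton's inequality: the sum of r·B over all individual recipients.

r to a half-sibling = 1/4 (half-sibs share one parent — one path of length 2: r = (1/2)^2 = 1/4).
r to a double first cousin = 1/4 (double first cousins share both grandparent pairs — four paths of length 4: r = 4·(1/2)^4 = 1/4).
r to a full sibling = 0.5 (full sibs share both parents — two paths of length 2: r = 2·(1/2)^2 = 1/2).
Summing one r·B term per recipient: 1·0.25·0.53 + 1·0.25·0.0456 + 1·0.5·0.459 = 0.3734.

0.3734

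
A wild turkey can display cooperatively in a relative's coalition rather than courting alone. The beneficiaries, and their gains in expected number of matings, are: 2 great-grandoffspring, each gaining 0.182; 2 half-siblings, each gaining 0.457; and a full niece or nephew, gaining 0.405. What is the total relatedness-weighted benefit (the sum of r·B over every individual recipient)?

0.37525

r to a great-grandoffspring = 1/8 (three parent–offspring links: r = (1/2)^3 = 1/8).
r to a half-sibling = 0.25 (half-sibs share one parent — one path of length 2: r = (1/2)^2 = 1/4).
r to a full niece or nephew = 0.25 (full aunt/uncle↔niece/nephew: two paths of length 3 through the shared grandparent pair: r = 2·(1/2)^3 = 1/4).
Summing one r·B term per recipient: 2·0.125·0.182 + 2·0.25·0.457 + 1·0.25·0.405 = 0.37525.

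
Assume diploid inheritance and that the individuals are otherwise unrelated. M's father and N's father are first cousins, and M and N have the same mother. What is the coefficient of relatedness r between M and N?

Relatedness sums over independent paths through distinct common ancestors.
M and N are related in two ways: second cousins through their fathers (r = 1/32) and half-sibs through their shared mother (r = 1/4).
r = 1/32 + 1/4 = 9/32 = 0.28125.

0.28125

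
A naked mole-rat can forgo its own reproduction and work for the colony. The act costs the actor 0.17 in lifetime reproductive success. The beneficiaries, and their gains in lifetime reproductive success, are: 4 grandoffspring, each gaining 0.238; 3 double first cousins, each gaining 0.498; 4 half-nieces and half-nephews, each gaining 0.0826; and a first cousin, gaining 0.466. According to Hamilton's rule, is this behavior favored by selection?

Yes

Hamilton's rule: the trait is favored when the sum of r·B over every recipient exceeds the actor's cost C.
r to a grandoffspring = 0.25 (two parent–offspring links: r = (1/2)^2 = 1/4).
r to a double first cousin = 1/4 (double first cousins share both grandparent pairs — four paths of length 4: r = 4·(1/2)^4 = 1/4).
r to a half-niece or half-nephew = 1/8 (half-aunt/uncle↔niece/nephew: one path of length 3: r = (1/2)^3 = 1/8).
r to a first cousin = 0.125 (first cousins share one grandparent pair — two paths of length 4: r = 2·(1/2)^4 = 1/8).
Summing one r·B term per recipient: 4·0.25·0.238 + 3·0.25·0.498 + 4·0.125·0.0826 + 1·0.125·0.466 = 0.71105.
0.71105 > 0.17: the indirect benefit exceeds the cost.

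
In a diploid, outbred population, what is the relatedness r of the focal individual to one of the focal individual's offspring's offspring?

0.25

Each parent–offspring link contributes a factor of 1/2, and independent paths through distinct common ancestors add.
Two parent–offspring links: r = (1/2)^2 = 1/4.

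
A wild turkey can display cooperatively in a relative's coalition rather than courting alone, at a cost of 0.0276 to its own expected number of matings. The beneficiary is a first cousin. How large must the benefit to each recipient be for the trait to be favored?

r to a first cousin = 0.125 (first cousins share one grandparent pair — two paths of length 4: r = 2·(1/2)^4 = 1/8).
Hamilton's rule with n recipients of equal r: n·r·B > C, so B > C/(n·r) = 0.0276/(1·0.125) = 0.2208.

0.2208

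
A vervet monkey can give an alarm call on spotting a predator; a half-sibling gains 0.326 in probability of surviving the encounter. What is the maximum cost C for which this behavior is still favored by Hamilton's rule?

0.0815

r to a half-sibling = 1/4 (half-sibs share one parent — one path of length 2: r = (1/2)^2 = 1/4).
Hamilton's rule: n·r·B > C, so the trait is favored while C < n·r·B = 1·0.25·0.326 = 0.0815.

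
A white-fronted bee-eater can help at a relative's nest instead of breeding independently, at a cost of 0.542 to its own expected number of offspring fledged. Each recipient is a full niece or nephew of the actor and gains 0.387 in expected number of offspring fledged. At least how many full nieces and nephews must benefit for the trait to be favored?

6

r to a full niece or nephew = 1/4 (full aunt/uncle↔niece/nephew: two paths of length 3 through the shared grandparent pair: r = 2·(1/2)^3 = 1/4).
Hamilton's rule: n·r·B > C  ⇒  n > C/(r·B) = 0.542/(0.25·0.387) = 5.602.
The smallest integer exceeding 5.602 is 6.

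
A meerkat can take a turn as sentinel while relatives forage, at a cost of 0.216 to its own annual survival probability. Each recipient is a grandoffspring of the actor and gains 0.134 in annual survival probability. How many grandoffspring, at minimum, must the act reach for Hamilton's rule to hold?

7

r to a grandoffspring = 1/4 (two parent–offspring links: r = (1/2)^2 = 1/4).
Hamilton's rule: n·r·B > C  ⇒  n > C/(r·B) = 0.216/(0.25·0.134) = 6.448.
The smallest integer exceeding 6.448 is 7.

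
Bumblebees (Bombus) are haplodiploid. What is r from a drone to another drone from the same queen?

Haploid brothers each carry a random half of the queen's diploid genome, so on average they share half: r = 1/2.

0.5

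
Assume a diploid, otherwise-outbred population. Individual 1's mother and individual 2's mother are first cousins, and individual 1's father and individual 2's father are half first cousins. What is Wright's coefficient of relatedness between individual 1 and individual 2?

0.046875

With two independent routes of shared ancestry, r is the sum of the two contributions.
Individual 1 and individual 2 are related in two ways: second cousins through their mothers (r = 1/32) and half second cousins through their fathers (r = 1/64).
r = 1/32 + 1/64 = 3/64 = 0.046875.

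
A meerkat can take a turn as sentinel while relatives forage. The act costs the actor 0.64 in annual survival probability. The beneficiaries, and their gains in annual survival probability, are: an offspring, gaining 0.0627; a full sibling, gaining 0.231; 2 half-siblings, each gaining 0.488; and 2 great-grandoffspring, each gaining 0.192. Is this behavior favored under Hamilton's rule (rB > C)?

Hamilton's rule: the trait is favored when the sum of r·B over every recipient exceeds the actor's cost C.
r to an offspring = 1/2 (one parent–offspring link: r = (1/2)^1 = 1/2).
r to a full sibling = 0.5 (full sibs share both parents — two paths of length 2: r = 2·(1/2)^2 = 1/2).
r to a half-sibling = 1/4 (half-sibs share one parent — one path of length 2: r = (1/2)^2 = 1/4).
r to a great-grandoffspring = 1/8 (three parent–offspring links: r = (1/2)^3 = 1/8).
Summing one r·B term per recipient: 1·0.5·0.0627 + 1·0.5·0.231 + 2·0.25·0.488 + 2·0.125·0.192 = 0.43885.
0.43885 < 0.64: the indirect benefit is less than the cost.

No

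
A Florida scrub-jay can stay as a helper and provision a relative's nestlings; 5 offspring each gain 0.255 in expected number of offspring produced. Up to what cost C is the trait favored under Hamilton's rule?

0.6375

r to an offspring = 0.5 (one parent–offspring link: r = (1/2)^1 = 1/2).
Hamilton's rule: n·r·B > C, so the trait is favored while C < n·r·B = 5·0.5·0.255 = 0.6375.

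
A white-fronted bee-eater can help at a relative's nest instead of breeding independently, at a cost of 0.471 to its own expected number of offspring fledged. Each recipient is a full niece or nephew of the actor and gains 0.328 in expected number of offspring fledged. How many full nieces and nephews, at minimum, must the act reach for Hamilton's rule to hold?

r to a full niece or nephew = 1/4 (full aunt/uncle↔niece/nephew: two paths of length 3 through the shared grandparent pair: r = 2·(1/2)^3 = 1/4).
Hamilton's rule: n·r·B > C  ⇒  n > C/(r·B) = 0.471/(0.25·0.328) = 5.744.
The smallest integer exceeding 5.744 is 6.

6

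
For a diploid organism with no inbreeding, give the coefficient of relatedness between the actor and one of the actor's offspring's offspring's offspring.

Each parent–offspring link contributes a factor of 1/2, and independent paths through distinct common ancestors add.
Three parent–offspring links: r = (1/2)^3 = 1/8.

0.125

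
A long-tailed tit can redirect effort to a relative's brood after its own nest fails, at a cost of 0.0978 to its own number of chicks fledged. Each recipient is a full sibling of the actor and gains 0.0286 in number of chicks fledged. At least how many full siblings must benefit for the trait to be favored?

r to a full sibling = 1/2 (full sibs share both parents — two paths of length 2: r = 2·(1/2)^2 = 1/2).
Hamilton's rule: n·r·B > C  ⇒  n > C/(r·B) = 0.0978/(0.5·0.0286) = 6.839.
The smallest integer exceeding 6.839 is 7.

7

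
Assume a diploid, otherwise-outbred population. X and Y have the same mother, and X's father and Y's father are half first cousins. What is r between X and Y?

0.265625

Wright's path rule: contributions from independent ancestry routes add.
X and Y are related in two ways: half-sibs through their shared mother (r = 1/4) and half second cousins through their fathers (r = 1/64).
r = 1/4 + 1/64 = 17/64 = 0.265625.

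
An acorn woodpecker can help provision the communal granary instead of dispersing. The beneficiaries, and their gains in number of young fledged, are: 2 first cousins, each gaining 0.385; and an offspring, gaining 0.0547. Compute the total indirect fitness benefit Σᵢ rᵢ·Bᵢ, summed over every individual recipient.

r to a first cousin = 0.125 (first cousins share one grandparent pair — two paths of length 4: r = 2·(1/2)^4 = 1/8).
r to an offspring = 0.5 (one parent–offspring link: r = (1/2)^1 = 1/2).
Summing one r·B term per recipient: 2·0.125·0.385 + 1·0.5·0.0547 = 0.1236.

0.1236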